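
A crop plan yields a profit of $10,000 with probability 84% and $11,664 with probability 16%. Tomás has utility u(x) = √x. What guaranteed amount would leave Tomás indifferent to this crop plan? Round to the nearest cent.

E[u] = 0.84·√10000 + 0.16·√11664 = 0.84·100 + 0.16·108 = 101.28
CE = (101.28)² = 10257.6384

$10,257.64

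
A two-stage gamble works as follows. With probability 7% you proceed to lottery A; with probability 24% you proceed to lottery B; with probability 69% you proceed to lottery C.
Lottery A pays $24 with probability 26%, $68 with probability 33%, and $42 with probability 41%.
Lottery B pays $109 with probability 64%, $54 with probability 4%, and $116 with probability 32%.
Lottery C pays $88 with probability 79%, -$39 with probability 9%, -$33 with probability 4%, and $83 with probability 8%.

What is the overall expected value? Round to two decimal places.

EV(A) = 0.26 × 24 + 0.33 × 68 + 0.41 × 42 = 6.24 + 22.44 + 17.22 = 45.9
EV(B) = 0.64 × 109 + 0.04 × 54 + 0.32 × 116 = 69.76 + 2.16 + 37.12 = 109.04
EV(C) = 0.79 × 88 + 0.09 × (-39) + 0.04 × (-33) + 0.08 × 83 = 69.52 − 3.51 − 1.32 + 6.64 = 71.33
Overall = 0.07 × 45.9 + 0.24 × 109.04 + 0.69 × 71.33 = 3.213 + 26.1696 + 49.2177 = 78.6003

$78.60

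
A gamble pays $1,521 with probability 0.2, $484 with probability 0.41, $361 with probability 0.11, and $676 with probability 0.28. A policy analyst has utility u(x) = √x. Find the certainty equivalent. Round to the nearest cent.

E[u] = 0.2·√1521 + 0.41·√484 + 0.11·√361 + 0.28·√676 = 0.2·39 + 0.41·22 + 0.11·19 + 0.28·26 = 26.19
CE = (26.19)² = 685.9161

$685.92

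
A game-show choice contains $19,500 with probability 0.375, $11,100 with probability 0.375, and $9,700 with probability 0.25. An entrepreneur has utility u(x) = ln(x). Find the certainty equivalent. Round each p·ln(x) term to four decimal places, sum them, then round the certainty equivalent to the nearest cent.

$13,257.25

E[u] = 0.375·ln(19500) + 0.375·ln(11100) + 0.25·ln(9700) = 3.7043 + 3.4930 + 2.2950 = 9.4923
CE = e^9.4923 ≈ 13257.25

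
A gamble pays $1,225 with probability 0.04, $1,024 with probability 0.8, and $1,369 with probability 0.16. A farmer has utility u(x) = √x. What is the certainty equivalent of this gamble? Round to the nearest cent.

E[u] = 0.04·√1225 + 0.8·√1024 + 0.16·√1369 = 0.04·35 + 0.8·32 + 0.16·37 = 32.92
CE = (32.92)² = 1083.7264

$1,083.73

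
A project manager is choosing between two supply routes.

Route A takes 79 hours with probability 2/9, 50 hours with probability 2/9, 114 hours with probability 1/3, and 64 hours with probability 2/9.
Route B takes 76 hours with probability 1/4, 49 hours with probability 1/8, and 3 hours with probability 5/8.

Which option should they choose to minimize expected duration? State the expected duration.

Route A = 2/9 × 79 + 2/9 × 50 + 1/3 × 114 + 2/9 × 64 = 17.5556 + 11.1111 + 38 + 14.2222 = 80.8889
Route B = 1/4 × 76 + 1/8 × 49 + 5/8 × 3 = 19 + 6.125 + 1.875 = 27

Route B (27 hours)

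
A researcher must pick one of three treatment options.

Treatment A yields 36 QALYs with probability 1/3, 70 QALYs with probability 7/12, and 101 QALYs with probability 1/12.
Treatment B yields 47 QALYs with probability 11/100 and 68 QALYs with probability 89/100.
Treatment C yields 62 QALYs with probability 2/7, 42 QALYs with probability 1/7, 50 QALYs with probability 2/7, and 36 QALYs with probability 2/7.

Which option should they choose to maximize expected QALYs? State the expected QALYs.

Treatment A = 1/3 × 36 + 7/12 × 70 + 1/12 × 101 = 12 + 40.8333 + 8.4167 = 61.25
Treatment B = 11/100 × 47 + 89/100 × 68 = 5.17 + 60.52 = 65.69
Treatment C = 2/7 × 62 + 1/7 × 42 + 2/7 × 50 + 2/7 × 36 = 17.7143 + 6 + 14.2857 + 10.2857 = 48.2857

Treatment B (65.69 QALYs)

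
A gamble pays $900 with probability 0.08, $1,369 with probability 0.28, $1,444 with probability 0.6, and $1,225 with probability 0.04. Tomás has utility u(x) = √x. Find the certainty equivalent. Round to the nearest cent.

$1,366.04

E[u] = 0.08·√900 + 0.28·√1369 + 0.6·√1444 + 0.04·√1225 = 0.08·30 + 0.28·37 + 0.6·38 + 0.04·35 = 36.96
CE = (36.96)² = 1366.0416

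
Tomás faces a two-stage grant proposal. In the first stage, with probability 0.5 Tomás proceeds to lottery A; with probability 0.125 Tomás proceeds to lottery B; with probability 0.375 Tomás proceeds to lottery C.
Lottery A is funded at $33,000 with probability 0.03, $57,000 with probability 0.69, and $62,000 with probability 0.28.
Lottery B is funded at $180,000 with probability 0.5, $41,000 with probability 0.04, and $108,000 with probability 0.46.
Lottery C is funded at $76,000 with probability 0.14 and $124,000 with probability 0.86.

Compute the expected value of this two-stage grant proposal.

$90,485

EV(A) = 0.03 × 33000 + 0.69 × 57000 + 0.28 × 62000 = 990 + 39330 + 17360 = 57680
EV(B) = 0.5 × 180000 + 0.04 × 41000 + 0.46 × 108000 = 90000 + 1640 + 49680 = 141320
EV(C) = 0.14 × 76000 + 0.86 × 124000 = 10640 + 106640 = 117280
Overall = 0.5 × 57680 + 0.125 × 141320 + 0.375 × 117280 = 28840 + 17665 + 43980 = 90485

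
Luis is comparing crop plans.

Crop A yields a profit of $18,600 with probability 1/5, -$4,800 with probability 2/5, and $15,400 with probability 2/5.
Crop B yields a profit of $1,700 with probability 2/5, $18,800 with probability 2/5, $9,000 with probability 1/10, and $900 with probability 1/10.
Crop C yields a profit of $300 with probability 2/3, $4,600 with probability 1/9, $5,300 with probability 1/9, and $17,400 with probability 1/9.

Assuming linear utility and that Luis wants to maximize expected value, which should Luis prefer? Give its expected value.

Crop A = 1/5 × 18600 + 2/5 × (-4800) + 2/5 × 15400 = 3720 − 1920 + 6160 = 7960
Crop B = 2/5 × 1700 + 2/5 × 18800 + 1/10 × 9000 + 1/10 × 900 = 680 + 7520 + 900 + 90 = 9190
Crop C = 2/3 × 300 + 1/9 × 4600 + 1/9 × 5300 + 1/9 × 17400 = 200 + 511.1111 + 588.8889 + 1933.3333 = 3233.3333

Crop B ($9,190)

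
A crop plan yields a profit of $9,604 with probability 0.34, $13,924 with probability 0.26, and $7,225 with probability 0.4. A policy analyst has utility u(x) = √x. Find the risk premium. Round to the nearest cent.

E[u] = 0.34·√9604 + 0.26·√13924 + 0.4·√7225 = 0.34·98 + 0.26·118 + 0.4·85 = 98
CE = (98)² = 9604
Risk premium = EV − CE = 9775.6 − 9604 = 171.6

$171.60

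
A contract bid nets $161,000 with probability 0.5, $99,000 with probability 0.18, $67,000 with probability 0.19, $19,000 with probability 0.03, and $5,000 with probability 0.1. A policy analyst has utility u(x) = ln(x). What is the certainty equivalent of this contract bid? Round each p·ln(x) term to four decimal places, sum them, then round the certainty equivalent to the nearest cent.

$82,768.27

E[u] = 0.5·ln(161000) + 0.18·ln(99000) + 0.19·ln(67000) + 0.03·ln(19000) + 0.1·ln(5000) = 5.9946 + 2.0705 + 2.1114 + 0.2956 + 0.8517 = 11.3238
CE = e^11.3238 ≈ 82768.27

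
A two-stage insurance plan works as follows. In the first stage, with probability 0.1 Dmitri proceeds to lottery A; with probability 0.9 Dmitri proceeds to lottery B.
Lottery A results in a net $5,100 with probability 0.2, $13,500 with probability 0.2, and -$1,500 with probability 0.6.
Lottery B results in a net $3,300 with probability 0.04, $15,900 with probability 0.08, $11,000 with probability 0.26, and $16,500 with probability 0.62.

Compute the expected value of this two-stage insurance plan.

$13,326.60

EV(A) = 0.2 × 5100 + 0.2 × 13500 + 0.6 × (-1500) = 1020 + 2700 − 900 = 2820
EV(B) = 0.04 × 3300 + 0.08 × 15900 + 0.26 × 11000 + 0.62 × 16500 = 132 + 1272 + 2860 + 10230 = 14494
Overall = 0.1 × 2820 + 0.9 × 14494 = 282 + 13044.6 = 13326.6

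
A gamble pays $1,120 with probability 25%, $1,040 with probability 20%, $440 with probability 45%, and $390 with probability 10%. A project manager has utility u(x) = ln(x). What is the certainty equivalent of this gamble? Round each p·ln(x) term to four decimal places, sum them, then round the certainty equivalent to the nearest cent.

$652.17

E[u] = 0.25·ln(1120) + 0.2·ln(1040) + 0.45·ln(440) + 0.1·ln(390) = 1.7553 + 1.3894 + 2.7390 + 0.5966 = 6.4803
CE = e^6.4803 ≈ 652.17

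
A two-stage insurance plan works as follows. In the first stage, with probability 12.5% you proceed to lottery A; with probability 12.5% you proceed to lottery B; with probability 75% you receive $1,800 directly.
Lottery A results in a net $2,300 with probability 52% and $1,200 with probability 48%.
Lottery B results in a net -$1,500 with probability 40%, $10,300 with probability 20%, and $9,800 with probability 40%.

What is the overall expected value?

EV(A) = 0.52 × 2300 + 0.48 × 1200 = 1196 + 576 = 1772
EV(B) = 0.4 × (-1500) + 0.2 × 10300 + 0.4 × 9800 = -600 + 2060 + 3920 = 5380
Branch C: 1800 (certain)
Overall = 0.125 × 1772 + 0.125 × 5380 + 0.75 × 1800 = 221.5 + 672.5 + 1350 = 2244

$2,244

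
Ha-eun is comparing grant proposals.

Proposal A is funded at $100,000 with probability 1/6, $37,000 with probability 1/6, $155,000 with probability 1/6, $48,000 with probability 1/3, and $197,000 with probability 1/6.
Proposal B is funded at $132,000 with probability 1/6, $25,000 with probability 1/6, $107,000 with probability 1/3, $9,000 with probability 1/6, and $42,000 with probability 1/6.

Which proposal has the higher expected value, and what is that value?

Proposal A ($97,500)

Proposal A = 1/6 × 100000 + 1/6 × 37000 + 1/6 × 155000 + 1/3 × 48000 + 1/6 × 197000 = 16666.6667 + 6166.6667 + 25833.3333 + 16000 + 32833.3333 = 97500
Proposal B = 1/6 × 132000 + 1/6 × 25000 + 1/3 × 107000 + 1/6 × 9000 + 1/6 × 42000 = 22000 + 4166.6667 + 35666.6667 + 1500 + 7000 = 70333.3333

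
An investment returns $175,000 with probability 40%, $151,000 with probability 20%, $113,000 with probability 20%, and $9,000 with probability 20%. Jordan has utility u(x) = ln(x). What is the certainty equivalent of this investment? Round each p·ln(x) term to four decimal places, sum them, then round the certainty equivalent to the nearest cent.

E[u] = 0.4·ln(175000) + 0.2·ln(151000) + 0.2·ln(113000) + 0.2·ln(9000) = 4.8290 + 2.3850 + 2.3270 + 1.8210 = 11.3620
CE = e^11.3620 ≈ 85991.18

$85,991.18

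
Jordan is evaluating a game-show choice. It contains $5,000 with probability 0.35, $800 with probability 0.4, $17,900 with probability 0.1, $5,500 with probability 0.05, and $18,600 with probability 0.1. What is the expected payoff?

$5,995

EV = 0.35 × 5000 + 0.4 × 800 + 0.1 × 17900 + 0.05 × 5500 + 0.1 × 18600 = 1750 + 320 + 1790 + 275 + 1860 = 5995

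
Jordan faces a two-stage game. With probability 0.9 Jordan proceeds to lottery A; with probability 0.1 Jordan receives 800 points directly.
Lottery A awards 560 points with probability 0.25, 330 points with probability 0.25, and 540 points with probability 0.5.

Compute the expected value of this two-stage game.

EV(A) = 0.25 × 560 + 0.25 × 330 + 0.5 × 540 = 140 + 82.5 + 270 = 492.5
Branch B: 800 (certain)
Overall = 0.9 × 492.5 + 0.1 × 800 = 443.25 + 80 = 523.25

523.25 points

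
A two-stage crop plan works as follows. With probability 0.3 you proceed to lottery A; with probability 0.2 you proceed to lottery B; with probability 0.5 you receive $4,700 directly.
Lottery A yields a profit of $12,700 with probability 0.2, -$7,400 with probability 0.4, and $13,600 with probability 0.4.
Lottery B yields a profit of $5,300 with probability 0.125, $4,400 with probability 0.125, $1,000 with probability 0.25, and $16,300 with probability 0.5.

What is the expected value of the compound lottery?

$5,778.50

EV(A) = 0.2 × 12700 + 0.4 × (-7400) + 0.4 × 13600 = 2540 − 2960 + 5440 = 5020
EV(B) = 0.125 × 5300 + 0.125 × 4400 + 0.25 × 1000 + 0.5 × 16300 = 662.5 + 550 + 250 + 8150 = 9612.5
Branch C: 4700 (certain)
Overall = 0.3 × 5020 + 0.2 × 9612.5 + 0.5 × 4700 = 1506 + 1922.5 + 2350 = 5778.5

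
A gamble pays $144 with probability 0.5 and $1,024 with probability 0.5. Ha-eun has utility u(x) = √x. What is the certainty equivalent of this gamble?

E[u] = 0.5·√144 + 0.5·√1024 = 0.5·12 + 0.5·32 = 22
CE = (22)² = 484

$484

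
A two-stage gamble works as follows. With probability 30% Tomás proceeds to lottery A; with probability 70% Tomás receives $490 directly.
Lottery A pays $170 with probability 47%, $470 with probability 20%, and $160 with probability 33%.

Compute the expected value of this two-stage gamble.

$411.01

EV(A) = 0.47 × 170 + 0.2 × 470 + 0.33 × 160 = 79.9 + 94 + 52.8 = 226.7
Branch B: 490 (certain)
Overall = 0.3 × 226.7 + 0.7 × 490 = 68.01 + 343 = 411.01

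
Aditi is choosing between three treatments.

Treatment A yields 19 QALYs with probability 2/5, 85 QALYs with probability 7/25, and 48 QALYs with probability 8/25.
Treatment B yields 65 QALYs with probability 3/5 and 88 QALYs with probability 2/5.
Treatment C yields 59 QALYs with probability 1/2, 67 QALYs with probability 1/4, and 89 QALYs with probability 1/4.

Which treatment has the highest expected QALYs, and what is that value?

Treatment A = 2/5 × 19 + 7/25 × 85 + 8/25 × 48 = 7.6 + 23.8 + 15.36 = 46.76
Treatment B = 3/5 × 65 + 2/5 × 88 = 39 + 35.2 = 74.2
Treatment C = 1/2 × 59 + 1/4 × 67 + 1/4 × 89 = 29.5 + 16.75 + 22.25 = 68.5

Treatment B (74.2 QALYs)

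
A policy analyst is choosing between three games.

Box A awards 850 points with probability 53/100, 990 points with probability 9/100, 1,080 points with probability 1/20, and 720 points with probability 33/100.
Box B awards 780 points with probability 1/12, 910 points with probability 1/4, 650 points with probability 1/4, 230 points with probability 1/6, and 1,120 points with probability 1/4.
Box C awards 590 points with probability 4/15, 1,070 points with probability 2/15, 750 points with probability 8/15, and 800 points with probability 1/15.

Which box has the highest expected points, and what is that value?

Box A = 53/100 × 850 + 9/100 × 990 + 1/20 × 1080 + 33/100 × 720 = 450.5 + 89.1 + 54 + 237.6 = 831.2
Box B = 1/12 × 780 + 1/4 × 910 + 1/4 × 650 + 1/6 × 230 + 1/4 × 1120 = 65 + 227.5 + 162.5 + 38.3333 + 280 = 773.3333
Box C = 4/15 × 590 + 2/15 × 1070 + 8/15 × 750 + 1/15 × 800 = 157.3333 + 142.6667 + 400 + 53.3333 = 753.3333

Box A (831.2 points)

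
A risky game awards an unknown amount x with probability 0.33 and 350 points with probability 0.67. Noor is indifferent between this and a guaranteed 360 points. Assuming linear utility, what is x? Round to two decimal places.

0.33·x + 0.67·350 = 360
0.33·x = 360 − 234.5 = 125.5
x = 125.5 / 0.33 = 380.3030

x = 380.30 points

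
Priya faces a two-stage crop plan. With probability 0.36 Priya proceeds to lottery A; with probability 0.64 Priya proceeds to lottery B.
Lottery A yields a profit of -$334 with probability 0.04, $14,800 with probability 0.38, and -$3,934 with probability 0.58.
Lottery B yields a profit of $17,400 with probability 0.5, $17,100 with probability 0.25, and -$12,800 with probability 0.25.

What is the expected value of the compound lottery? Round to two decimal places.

$7,454.41

EV(A) = 0.04 × (-334) + 0.38 × 14800 + 0.58 × (-3934) = -13.36 + 5624 − 2281.72 = 3328.92
EV(B) = 0.5 × 17400 + 0.25 × 17100 + 0.25 × (-12800) = 8700 + 4275 − 3200 = 9775
Overall = 0.36 × 3328.92 + 0.64 × 9775 = 1198.4112 + 6256 = 7454.4112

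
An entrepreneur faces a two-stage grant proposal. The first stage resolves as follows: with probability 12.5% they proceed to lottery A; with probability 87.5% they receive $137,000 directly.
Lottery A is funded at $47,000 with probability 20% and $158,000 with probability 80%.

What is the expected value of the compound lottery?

$136,850

EV(A) = 0.2 × 47000 + 0.8 × 158000 = 9400 + 126400 = 135800
Branch B: 137000 (certain)
Overall = 0.125 × 135800 + 0.875 × 137000 = 16975 + 119875 = 136850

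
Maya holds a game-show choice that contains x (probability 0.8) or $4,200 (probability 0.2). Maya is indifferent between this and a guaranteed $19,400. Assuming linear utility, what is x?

0.8·x + 0.2·4200 = 19400
0.8·x = 19400 − 840 = 18560
x = 18560 / 0.8 = 23200

x = $23,200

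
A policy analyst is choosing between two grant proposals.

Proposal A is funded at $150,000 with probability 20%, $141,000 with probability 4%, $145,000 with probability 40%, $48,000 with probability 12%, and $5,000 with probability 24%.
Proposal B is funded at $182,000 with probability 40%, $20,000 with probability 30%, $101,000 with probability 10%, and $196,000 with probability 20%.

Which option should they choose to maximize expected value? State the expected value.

Proposal B ($128,100)

Proposal A = 0.2 × 150000 + 0.04 × 141000 + 0.4 × 145000 + 0.12 × 48000 + 0.24 × 5000 = 30000 + 5640 + 58000 + 5760 + 1200 = 100600
Proposal B = 0.4 × 182000 + 0.3 × 20000 + 0.1 × 101000 + 0.2 × 196000 = 72800 + 6000 + 10100 + 39200 = 128100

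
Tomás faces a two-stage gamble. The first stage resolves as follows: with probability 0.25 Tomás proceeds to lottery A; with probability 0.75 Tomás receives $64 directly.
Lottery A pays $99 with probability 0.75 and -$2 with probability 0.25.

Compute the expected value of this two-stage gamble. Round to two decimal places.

$66.44

EV(A) = 0.75 × 99 + 0.25 × (-2) = 74.25 − 0.5 = 73.75
Branch B: 64 (certain)
Overall = 0.25 × 73.75 + 0.75 × 64 = 18.4375 + 48 = 66.4375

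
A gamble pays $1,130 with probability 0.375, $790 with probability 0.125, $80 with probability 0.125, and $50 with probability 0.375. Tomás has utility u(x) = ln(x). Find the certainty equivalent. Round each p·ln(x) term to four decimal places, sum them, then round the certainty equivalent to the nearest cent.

$241.05

E[u] = 0.375·ln(1130) + 0.125·ln(790) + 0.125·ln(80) + 0.375·ln(50) = 2.6362 + 0.8340 + 0.5478 + 1.4670 = 5.4850
CE = e^5.4850 ≈ 241.05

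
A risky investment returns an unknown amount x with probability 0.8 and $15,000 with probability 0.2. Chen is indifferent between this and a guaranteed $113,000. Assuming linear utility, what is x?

0.8·x + 0.2·15000 = 113000
0.8·x = 113000 − 3000 = 110000
x = 110000 / 0.8 = 137500

x = $137,500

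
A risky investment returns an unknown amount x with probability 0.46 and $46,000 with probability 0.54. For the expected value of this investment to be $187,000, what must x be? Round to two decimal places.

0.46·x + 0.54·46000 = 187000
0.46·x = 187000 − 24840 = 162160
x = 162160 / 0.46 = 352521.7391

x = $352,521.74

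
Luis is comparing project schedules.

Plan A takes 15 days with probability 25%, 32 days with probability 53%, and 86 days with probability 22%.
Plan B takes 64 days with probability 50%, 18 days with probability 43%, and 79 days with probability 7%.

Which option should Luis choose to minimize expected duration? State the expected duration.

Plan A = 0.25 × 15 + 0.53 × 32 + 0.22 × 86 = 3.75 + 16.96 + 18.92 = 39.63
Plan B = 0.5 × 64 + 0.43 × 18 + 0.07 × 79 = 32 + 7.74 + 5.53 = 45.27

Plan A (39.63 days)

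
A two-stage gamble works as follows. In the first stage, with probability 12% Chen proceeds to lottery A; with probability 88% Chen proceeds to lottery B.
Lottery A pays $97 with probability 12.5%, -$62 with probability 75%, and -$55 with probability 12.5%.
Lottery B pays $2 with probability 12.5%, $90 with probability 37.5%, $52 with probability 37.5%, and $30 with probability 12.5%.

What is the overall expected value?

EV(A) = 0.125 × 97 + 0.75 × (-62) + 0.125 × (-55) = 12.125 − 46.5 − 6.875 = -41.25
EV(B) = 0.125 × 2 + 0.375 × 90 + 0.375 × 52 + 0.125 × 30 = 0.25 + 33.75 + 19.5 + 3.75 = 57.25
Overall = 0.12 × (-41.25) + 0.88 × 57.25 = -4.95 + 50.38 = 45.43

$45.43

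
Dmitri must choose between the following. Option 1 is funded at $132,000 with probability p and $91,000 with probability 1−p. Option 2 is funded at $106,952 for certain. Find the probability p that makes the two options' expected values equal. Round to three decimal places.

p·132000 + (1−p)·91000 = 106952
41000p + 91000 = 106952
p = (106952 − 91000) / 41000

p = 0.389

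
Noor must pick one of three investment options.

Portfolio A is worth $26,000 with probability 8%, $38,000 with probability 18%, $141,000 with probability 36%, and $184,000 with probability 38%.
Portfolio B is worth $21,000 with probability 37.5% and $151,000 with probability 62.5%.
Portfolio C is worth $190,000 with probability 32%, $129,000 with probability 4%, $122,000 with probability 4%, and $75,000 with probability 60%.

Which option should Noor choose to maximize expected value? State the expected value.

Portfolio A = 0.08 × 26000 + 0.18 × 38000 + 0.36 × 141000 + 0.38 × 184000 = 2080 + 6840 + 50760 + 69920 = 129600
Portfolio B = 0.375 × 21000 + 0.625 × 151000 = 7875 + 94375 = 102250
Portfolio C = 0.32 × 190000 + 0.04 × 129000 + 0.04 × 122000 + 0.6 × 75000 = 60800 + 5160 + 4880 + 45000 = 115840

Portfolio A ($129,600)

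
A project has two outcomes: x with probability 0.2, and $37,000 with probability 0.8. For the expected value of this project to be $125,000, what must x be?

0.2·x + 0.8·37000 = 125000
0.2·x = 125000 − 29600 = 95400
x = 95400 / 0.2 = 477000

x = $477,000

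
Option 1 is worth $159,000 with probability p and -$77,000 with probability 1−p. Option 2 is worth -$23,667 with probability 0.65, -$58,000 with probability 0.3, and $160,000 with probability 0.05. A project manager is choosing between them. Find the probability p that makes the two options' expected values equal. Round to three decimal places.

p = 0.221

EV(Option 2) = 0.65 × (-23667) + 0.3 × (-58000) + 0.05 × 160000 = -15383.55 − 17400 + 8000 = -24783.55
p·159000 + (1−p)·(-77000) = -24783.55
236000p − 77000 = -24783.55
p = (-24783.55 + 77000) / 236000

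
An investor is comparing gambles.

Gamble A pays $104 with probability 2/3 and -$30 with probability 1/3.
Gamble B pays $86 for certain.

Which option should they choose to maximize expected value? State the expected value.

Gamble B ($86)

Gamble A = 2/3 × 104 + 1/3 × (-30) = 69.3333 − 10 = 59.3333
Gamble B: 86 (certain)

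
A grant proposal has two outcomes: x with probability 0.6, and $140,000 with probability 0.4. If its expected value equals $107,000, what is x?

x = $85,000

0.6·x + 0.4·140000 = 107000
0.6·x = 107000 − 56000 = 51000
x = 51000 / 0.6 = 85000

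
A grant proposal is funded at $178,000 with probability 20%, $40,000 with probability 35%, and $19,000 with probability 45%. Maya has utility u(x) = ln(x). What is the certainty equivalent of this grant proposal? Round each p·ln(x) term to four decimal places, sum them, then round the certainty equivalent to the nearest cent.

$38,568.84

E[u] = 0.2·ln(178000) + 0.35·ln(40000) + 0.45·ln(19000) = 2.4179 + 3.7088 + 4.4335 = 10.5602
CE = e^10.5602 ≈ 38568.84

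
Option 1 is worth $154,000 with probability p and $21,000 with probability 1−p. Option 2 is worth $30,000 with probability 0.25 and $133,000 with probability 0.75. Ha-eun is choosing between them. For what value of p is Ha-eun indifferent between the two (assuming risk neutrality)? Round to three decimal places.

p = 0.648

EV(Option 2) = 0.25 × 30000 + 0.75 × 133000 = 7500 + 99750 = 107250
p·154000 + (1−p)·21000 = 107250
133000p + 21000 = 107250
p = (107250 − 21000) / 133000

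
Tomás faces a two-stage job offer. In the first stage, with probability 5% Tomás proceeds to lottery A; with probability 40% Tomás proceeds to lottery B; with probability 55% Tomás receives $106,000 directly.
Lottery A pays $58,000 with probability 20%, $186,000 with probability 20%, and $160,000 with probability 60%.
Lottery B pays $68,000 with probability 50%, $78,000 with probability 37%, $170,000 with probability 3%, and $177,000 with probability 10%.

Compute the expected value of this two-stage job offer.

$99,804

EV(A) = 0.2 × 58000 + 0.2 × 186000 + 0.6 × 160000 = 11600 + 37200 + 96000 = 144800
EV(B) = 0.5 × 68000 + 0.37 × 78000 + 0.03 × 170000 + 0.1 × 177000 = 34000 + 28860 + 5100 + 17700 = 85660
Branch C: 106000 (certain)
Overall = 0.05 × 144800 + 0.4 × 85660 + 0.55 × 106000 = 7240 + 34264 + 58300 = 99804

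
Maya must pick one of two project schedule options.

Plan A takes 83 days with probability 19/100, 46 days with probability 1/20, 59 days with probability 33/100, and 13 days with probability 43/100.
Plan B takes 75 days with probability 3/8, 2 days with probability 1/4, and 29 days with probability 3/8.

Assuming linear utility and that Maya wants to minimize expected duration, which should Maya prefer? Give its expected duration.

Plan A = 19/100 × 83 + 1/20 × 46 + 33/100 × 59 + 43/100 × 13 = 15.77 + 2.3 + 19.47 + 5.59 = 43.13
Plan B = 3/8 × 75 + 1/4 × 2 + 3/8 × 29 = 28.125 + 0.5 + 10.875 = 39.5

Plan B (39.5 days)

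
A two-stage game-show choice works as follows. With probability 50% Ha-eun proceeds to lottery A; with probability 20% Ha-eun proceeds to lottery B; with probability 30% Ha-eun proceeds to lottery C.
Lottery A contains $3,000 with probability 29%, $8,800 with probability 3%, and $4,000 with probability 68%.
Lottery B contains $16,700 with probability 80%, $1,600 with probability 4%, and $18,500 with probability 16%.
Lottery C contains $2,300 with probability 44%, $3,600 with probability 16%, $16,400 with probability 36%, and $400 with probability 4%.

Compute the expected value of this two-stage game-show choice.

$7,456.20

EV(A) = 0.29 × 3000 + 0.03 × 8800 + 0.68 × 4000 = 870 + 264 + 2720 = 3854
EV(B) = 0.8 × 16700 + 0.04 × 1600 + 0.16 × 18500 = 13360 + 64 + 2960 = 16384
EV(C) = 0.44 × 2300 + 0.16 × 3600 + 0.36 × 16400 + 0.04 × 400 = 1012 + 576 + 5904 + 16 = 7508
Overall = 0.5 × 3854 + 0.2 × 16384 + 0.3 × 7508 = 1927 + 3276.8 + 2252.4 = 7456.2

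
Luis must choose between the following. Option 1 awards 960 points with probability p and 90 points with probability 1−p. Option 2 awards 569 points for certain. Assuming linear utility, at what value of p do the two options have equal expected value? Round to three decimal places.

p·960 + (1−p)·90 = 569
870p + 90 = 569
p = (569 − 90) / 870

p = 0.551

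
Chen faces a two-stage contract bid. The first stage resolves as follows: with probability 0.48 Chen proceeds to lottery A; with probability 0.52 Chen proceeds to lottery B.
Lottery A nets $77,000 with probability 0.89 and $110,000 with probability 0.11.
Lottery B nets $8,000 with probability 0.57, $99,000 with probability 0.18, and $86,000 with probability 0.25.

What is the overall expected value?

$61,520

EV(A) = 0.89 × 77000 + 0.11 × 110000 = 68530 + 12100 = 80630
EV(B) = 0.57 × 8000 + 0.18 × 99000 + 0.25 × 86000 = 4560 + 17820 + 21500 = 43880
Overall = 0.48 × 80630 + 0.52 × 43880 = 38702.4 + 22817.6 = 61520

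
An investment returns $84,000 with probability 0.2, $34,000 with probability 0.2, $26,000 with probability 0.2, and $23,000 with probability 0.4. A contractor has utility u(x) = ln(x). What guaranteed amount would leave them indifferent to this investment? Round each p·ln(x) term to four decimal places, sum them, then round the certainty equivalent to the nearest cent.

E[u] = 0.2·ln(84000) + 0.2·ln(34000) + 0.2·ln(26000) + 0.4·ln(23000) = 2.2677 + 2.0868 + 2.0332 + 4.0173 = 10.4050
CE = e^10.4050 ≈ 33024.34

$33,024.34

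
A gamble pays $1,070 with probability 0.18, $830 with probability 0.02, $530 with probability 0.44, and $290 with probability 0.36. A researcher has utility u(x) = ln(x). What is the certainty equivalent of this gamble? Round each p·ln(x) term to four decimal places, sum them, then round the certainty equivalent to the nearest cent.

E[u] = 0.18·ln(1070) + 0.02·ln(830) + 0.44·ln(530) + 0.36·ln(290) = 1.2556 + 0.1344 + 2.7601 + 2.0412 = 6.1913
CE = e^6.1913 ≈ 488.48

$488.48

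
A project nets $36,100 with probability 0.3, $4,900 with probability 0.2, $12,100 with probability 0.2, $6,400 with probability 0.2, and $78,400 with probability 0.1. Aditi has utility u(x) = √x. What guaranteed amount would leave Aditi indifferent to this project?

$18,769

E[u] = 0.3·√36100 + 0.2·√4900 + 0.2·√12100 + 0.2·√6400 + 0.1·√78400 = 0.3·190 + 0.2·70 + 0.2·110 + 0.2·80 + 0.1·280 = 137
CE = (137)² = 18769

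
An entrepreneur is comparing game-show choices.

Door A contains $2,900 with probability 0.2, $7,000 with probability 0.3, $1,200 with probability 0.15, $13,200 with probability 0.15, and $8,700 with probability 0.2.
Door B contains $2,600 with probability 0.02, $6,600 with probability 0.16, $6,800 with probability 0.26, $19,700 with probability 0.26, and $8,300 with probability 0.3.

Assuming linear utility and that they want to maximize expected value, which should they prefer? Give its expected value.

Door B ($10,488)

Door A = 0.2 × 2900 + 0.3 × 7000 + 0.15 × 1200 + 0.15 × 13200 + 0.2 × 8700 = 580 + 2100 + 180 + 1980 + 1740 = 6580
Door B = 0.02 × 2600 + 0.16 × 6600 + 0.26 × 6800 + 0.26 × 19700 + 0.3 × 8300 = 52 + 1056 + 1768 + 5122 + 2490 = 10488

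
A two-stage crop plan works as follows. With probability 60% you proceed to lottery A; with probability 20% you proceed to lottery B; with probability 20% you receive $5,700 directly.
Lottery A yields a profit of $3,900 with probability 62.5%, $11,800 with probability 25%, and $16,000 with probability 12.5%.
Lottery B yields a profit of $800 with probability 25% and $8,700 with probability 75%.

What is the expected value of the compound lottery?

EV(A) = 0.625 × 3900 + 0.25 × 11800 + 0.125 × 16000 = 2437.5 + 2950 + 2000 = 7387.5
EV(B) = 0.25 × 800 + 0.75 × 8700 = 200 + 6525 = 6725
Branch C: 5700 (certain)
Overall = 0.6 × 7387.5 + 0.2 × 6725 + 0.2 × 5700 = 4432.5 + 1345 + 1140 = 6917.5

$6,917.50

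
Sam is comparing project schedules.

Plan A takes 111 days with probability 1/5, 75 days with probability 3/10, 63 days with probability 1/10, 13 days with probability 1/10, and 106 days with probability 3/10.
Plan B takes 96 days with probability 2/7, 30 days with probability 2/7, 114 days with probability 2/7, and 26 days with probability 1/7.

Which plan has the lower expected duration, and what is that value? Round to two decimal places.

Plan B (72.29 days)

Plan A = 1/5 × 111 + 3/10 × 75 + 1/10 × 63 + 1/10 × 13 + 3/10 × 106 = 22.2 + 22.5 + 6.3 + 1.3 + 31.8 = 84.1
Plan B = 2/7 × 96 + 2/7 × 30 + 2/7 × 114 + 1/7 × 26 = 27.4286 + 8.5714 + 32.5714 + 3.7143 = 72.2857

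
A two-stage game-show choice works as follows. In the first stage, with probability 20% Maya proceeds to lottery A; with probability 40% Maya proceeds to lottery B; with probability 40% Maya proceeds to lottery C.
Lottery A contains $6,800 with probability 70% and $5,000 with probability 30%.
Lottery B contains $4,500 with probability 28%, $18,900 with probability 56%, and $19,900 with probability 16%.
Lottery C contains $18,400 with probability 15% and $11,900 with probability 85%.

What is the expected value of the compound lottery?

EV(A) = 0.7 × 6800 + 0.3 × 5000 = 4760 + 1500 = 6260
EV(B) = 0.28 × 4500 + 0.56 × 18900 + 0.16 × 19900 = 1260 + 10584 + 3184 = 15028
EV(C) = 0.15 × 18400 + 0.85 × 11900 = 2760 + 10115 = 12875
Overall = 0.2 × 6260 + 0.4 × 15028 + 0.4 × 12875 = 1252 + 6011.2 + 5150 = 12413.2

$12,413.20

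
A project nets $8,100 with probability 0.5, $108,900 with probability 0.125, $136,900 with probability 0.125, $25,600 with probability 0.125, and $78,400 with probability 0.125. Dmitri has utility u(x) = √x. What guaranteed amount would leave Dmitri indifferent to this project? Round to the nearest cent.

E[u] = 0.5·√8100 + 0.125·√108900 + 0.125·√136900 + 0.125·√25600 + 0.125·√78400 = 0.5·90 + 0.125·330 + 0.125·370 + 0.125·160 + 0.125·280 = 187.5
CE = (187.5)² = 35156.25

$35,156.25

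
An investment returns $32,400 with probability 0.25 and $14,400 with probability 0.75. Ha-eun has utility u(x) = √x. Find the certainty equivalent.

E[u] = 0.25·√32400 + 0.75·√14400 = 0.25·180 + 0.75·120 = 135
CE = (135)² = 18225

$18,225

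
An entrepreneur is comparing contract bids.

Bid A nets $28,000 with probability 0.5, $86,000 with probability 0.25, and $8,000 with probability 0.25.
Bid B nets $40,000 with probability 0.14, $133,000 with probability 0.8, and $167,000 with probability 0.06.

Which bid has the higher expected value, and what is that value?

Bid B ($122,020)

Bid A = 0.5 × 28000 + 0.25 × 86000 + 0.25 × 8000 = 14000 + 21500 + 2000 = 37500
Bid B = 0.14 × 40000 + 0.8 × 133000 + 0.06 × 167000 = 5600 + 106400 + 10020 = 122020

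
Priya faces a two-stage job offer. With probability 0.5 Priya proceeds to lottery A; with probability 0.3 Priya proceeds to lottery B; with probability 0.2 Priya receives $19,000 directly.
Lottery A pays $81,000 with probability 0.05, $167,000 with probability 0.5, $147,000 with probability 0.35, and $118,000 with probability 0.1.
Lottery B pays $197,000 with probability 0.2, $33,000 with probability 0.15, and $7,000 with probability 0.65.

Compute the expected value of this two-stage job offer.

$93,870

EV(A) = 0.05 × 81000 + 0.5 × 167000 + 0.35 × 147000 + 0.1 × 118000 = 4050 + 83500 + 51450 + 11800 = 150800
EV(B) = 0.2 × 197000 + 0.15 × 33000 + 0.65 × 7000 = 39400 + 4950 + 4550 = 48900
Branch C: 19000 (certain)
Overall = 0.5 × 150800 + 0.3 × 48900 + 0.2 × 19000 = 75400 + 14670 + 3800 = 93870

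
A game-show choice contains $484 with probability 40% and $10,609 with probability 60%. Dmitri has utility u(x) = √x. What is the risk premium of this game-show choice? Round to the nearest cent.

E[u] = 0.4·√484 + 0.6·√10609 = 0.4·22 + 0.6·103 = 70.6
CE = (70.6)² = 4984.36
Risk premium = EV − CE = 6559 − 4984.36 = 1574.64

$1,574.64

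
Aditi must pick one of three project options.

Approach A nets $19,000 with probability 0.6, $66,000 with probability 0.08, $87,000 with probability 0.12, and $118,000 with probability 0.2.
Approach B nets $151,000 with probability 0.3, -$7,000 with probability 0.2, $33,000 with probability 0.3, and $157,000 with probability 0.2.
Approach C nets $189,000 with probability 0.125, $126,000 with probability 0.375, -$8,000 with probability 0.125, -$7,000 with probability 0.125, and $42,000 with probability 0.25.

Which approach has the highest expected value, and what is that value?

Approach A = 0.6 × 19000 + 0.08 × 66000 + 0.12 × 87000 + 0.2 × 118000 = 11400 + 5280 + 10440 + 23600 = 50720
Approach B = 0.3 × 151000 + 0.2 × (-7000) + 0.3 × 33000 + 0.2 × 157000 = 45300 − 1400 + 9900 + 31400 = 85200
Approach C = 0.125 × 189000 + 0.375 × 126000 + 0.125 × (-8000) + 0.125 × (-7000) + 0.25 × 42000 = 23625 + 47250 − 1000 − 875 + 10500 = 79500

Approach B ($85,200)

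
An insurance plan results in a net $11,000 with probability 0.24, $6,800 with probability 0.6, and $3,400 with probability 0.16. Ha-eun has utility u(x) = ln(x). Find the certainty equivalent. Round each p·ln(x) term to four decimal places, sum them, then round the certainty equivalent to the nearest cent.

$6,830.82

E[u] = 0.24·ln(11000) + 0.6·ln(6800) + 0.16·ln(3400) = 2.2334 + 5.2948 + 1.3010 = 8.8292
CE = e^8.8292 ≈ 6830.82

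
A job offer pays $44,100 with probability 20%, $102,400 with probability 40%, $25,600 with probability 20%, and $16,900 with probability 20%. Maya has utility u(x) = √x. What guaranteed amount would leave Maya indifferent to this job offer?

$51,984

E[u] = 0.2·√44100 + 0.4·√102400 + 0.2·√25600 + 0.2·√16900 = 0.2·210 + 0.4·320 + 0.2·160 + 0.2·130 = 228
CE = (228)² = 51984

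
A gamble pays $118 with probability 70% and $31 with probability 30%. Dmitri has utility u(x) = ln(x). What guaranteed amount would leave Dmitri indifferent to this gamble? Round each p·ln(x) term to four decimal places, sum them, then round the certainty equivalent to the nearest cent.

E[u] = 0.7·ln(118) + 0.3·ln(31) = 3.3395 + 1.0302 = 4.3697
CE = e^4.3697 ≈ 79.02

$79.02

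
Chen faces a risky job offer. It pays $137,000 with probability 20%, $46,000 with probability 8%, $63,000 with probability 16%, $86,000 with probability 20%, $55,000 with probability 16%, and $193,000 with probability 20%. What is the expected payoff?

EV = 0.2 × 137000 + 0.08 × 46000 + 0.16 × 63000 + 0.2 × 86000 + 0.16 × 55000 + 0.2 × 193000 = 27400 + 3680 + 10080 + 17200 + 8800 + 38600 = 105760

$105,760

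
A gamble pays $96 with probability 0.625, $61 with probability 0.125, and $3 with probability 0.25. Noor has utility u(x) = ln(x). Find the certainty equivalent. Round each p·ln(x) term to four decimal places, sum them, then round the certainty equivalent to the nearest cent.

$38.14

E[u] = 0.625·ln(96) + 0.125·ln(61) + 0.25·ln(3) = 2.8527 + 0.5139 + 0.2747 = 3.6413
CE = e^3.6413 ≈ 38.14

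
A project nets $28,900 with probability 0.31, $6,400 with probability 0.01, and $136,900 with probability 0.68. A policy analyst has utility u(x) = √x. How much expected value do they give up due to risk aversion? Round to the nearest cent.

$9,028.99

E[u] = 0.31·√28900 + 0.01·√6400 + 0.68·√136900 = 0.31·170 + 0.01·80 + 0.68·370 = 305.1
CE = (305.1)² = 93086.01
Risk premium = EV − CE = 102115 − 93086.01 = 9028.99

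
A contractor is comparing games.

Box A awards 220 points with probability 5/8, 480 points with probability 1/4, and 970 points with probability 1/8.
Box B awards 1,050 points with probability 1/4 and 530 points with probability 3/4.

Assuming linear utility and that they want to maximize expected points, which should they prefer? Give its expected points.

Box B (660 points)

Box A = 5/8 × 220 + 1/4 × 480 + 1/8 × 970 = 137.5 + 120 + 121.25 = 378.75
Box B = 1/4 × 1050 + 3/4 × 530 = 262.5 + 397.5 = 660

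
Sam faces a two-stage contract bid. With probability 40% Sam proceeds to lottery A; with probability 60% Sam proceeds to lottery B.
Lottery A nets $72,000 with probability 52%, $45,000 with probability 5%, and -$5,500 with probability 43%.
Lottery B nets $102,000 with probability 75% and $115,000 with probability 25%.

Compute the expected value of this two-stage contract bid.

EV(A) = 0.52 × 72000 + 0.05 × 45000 + 0.43 × (-5500) = 37440 + 2250 − 2365 = 37325
EV(B) = 0.75 × 102000 + 0.25 × 115000 = 76500 + 28750 = 105250
Overall = 0.4 × 37325 + 0.6 × 105250 = 14930 + 63150 = 78080

$78,080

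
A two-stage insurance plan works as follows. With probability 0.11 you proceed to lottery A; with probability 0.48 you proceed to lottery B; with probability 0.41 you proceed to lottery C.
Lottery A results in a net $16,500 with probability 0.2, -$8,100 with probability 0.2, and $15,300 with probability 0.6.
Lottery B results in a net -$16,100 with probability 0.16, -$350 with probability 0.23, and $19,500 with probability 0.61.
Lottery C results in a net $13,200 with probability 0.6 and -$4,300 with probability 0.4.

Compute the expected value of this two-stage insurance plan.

$8,171.08

EV(A) = 0.2 × 16500 + 0.2 × (-8100) + 0.6 × 15300 = 3300 − 1620 + 9180 = 10860
EV(B) = 0.16 × (-16100) + 0.23 × (-350) + 0.61 × 19500 = -2576 − 80.5 + 11895 = 9238.5
EV(C) = 0.6 × 13200 + 0.4 × (-4300) = 7920 − 1720 = 6200
Overall = 0.11 × 10860 + 0.48 × 9238.5 + 0.41 × 6200 = 1194.6 + 4434.48 + 2542 = 8171.08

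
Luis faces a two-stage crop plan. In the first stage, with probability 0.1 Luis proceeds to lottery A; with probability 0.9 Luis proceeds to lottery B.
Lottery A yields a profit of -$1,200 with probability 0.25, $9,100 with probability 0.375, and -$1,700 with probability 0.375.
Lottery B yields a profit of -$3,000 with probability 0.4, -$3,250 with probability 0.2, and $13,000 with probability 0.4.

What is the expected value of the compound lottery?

EV(A) = 0.25 × (-1200) + 0.375 × 9100 + 0.375 × (-1700) = -300 + 3412.5 − 637.5 = 2475
EV(B) = 0.4 × (-3000) + 0.2 × (-3250) + 0.4 × 13000 = -1200 − 650 + 5200 = 3350
Overall = 0.1 × 2475 + 0.9 × 3350 = 247.5 + 3015 = 3262.5

$3,262.50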